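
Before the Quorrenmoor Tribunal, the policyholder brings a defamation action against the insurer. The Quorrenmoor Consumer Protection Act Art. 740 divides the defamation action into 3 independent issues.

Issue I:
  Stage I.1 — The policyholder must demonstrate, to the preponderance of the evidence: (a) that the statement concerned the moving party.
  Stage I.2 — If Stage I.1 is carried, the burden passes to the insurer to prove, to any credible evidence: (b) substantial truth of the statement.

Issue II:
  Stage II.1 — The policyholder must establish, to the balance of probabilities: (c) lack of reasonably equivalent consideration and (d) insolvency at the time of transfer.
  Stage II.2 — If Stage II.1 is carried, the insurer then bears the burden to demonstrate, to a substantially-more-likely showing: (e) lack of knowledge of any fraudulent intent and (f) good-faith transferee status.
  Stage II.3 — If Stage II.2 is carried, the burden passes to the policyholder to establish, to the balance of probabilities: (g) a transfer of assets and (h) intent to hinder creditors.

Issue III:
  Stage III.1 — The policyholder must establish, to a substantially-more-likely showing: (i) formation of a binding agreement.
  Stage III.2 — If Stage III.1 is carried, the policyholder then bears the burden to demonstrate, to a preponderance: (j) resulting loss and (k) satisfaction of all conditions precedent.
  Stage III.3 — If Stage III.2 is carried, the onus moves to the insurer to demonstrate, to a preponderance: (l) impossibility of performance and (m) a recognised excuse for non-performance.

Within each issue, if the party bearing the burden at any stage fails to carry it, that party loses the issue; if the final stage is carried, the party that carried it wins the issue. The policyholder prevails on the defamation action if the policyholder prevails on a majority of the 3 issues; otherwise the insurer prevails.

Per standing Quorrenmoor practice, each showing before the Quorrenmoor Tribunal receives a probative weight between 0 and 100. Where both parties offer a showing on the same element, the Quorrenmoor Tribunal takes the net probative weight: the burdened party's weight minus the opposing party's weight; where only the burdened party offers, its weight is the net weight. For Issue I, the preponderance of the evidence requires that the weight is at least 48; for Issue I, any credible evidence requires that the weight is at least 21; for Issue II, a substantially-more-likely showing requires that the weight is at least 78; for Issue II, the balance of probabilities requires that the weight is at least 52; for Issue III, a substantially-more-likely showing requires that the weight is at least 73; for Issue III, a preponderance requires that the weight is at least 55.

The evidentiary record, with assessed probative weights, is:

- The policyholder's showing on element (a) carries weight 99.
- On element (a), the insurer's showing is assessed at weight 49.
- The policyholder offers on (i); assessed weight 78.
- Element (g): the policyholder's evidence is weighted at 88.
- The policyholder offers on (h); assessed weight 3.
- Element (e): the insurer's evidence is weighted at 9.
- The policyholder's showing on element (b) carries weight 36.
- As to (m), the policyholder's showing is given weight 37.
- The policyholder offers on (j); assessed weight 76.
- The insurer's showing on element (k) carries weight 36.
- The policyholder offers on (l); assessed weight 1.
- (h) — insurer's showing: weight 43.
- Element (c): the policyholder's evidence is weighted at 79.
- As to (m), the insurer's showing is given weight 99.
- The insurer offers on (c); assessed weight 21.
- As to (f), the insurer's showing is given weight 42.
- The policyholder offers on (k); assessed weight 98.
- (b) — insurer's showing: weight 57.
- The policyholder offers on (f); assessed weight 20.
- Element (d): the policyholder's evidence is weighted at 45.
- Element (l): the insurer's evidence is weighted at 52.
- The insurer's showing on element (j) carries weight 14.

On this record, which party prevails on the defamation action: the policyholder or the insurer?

insurer

— Issue I —
At Stage I.1 the policyholder must meet the preponderance of the evidence (weight is at least 48): on (a) the weight is 99 less the opposing 49 gives net 50, which does reach 48, so (a) meets the standard.
  All elements met. The burden passes to the insurer.
At Stage I.2 the insurer must meet any credible evidence (weight is at least 21): on (b) the weight is 57 less the opposing 36 gives net 21, ≥ 21, so (b) meets the standard.
  Stage I.2 carried; the final stage is satisfied.
With every stage satisfied, the insurer prevails on this issue.
— Issue II —
Stage II.1 — burden on policyholder; standard: the balance of probabilities (weight is at least 52).
    (c): 79 − 21 = 58 ≥ 52 [met]
    (d): 45 < 52 [not met]
  Stage II.1 not carried; the policyholder fails its burden.
The analysis ends at Stage II.1; the insurer prevails on this issue.
— Issue III —
Stage III.1 (policyholder, a substantially-more-likely showing, weight is at least 73): (i) 78 ≥ 73 — meets.
  Stage III.1 is satisfied; the policyholder continues to bear the burden.
Stage III.2 (policyholder, a preponderance, weight is at least 55): (j) net 76−14=62 ≥ 55 — meets; (k) net 98−36=62 ≥ 55 — meets.
  Stage III.2 is satisfied; the onus moves to the insurer.
Stage III.3 (insurer, a preponderance, weight is at least 55): (l) net 52−1=51 < 55 — fails; (m) net 99−37=62 ≥ 55 — meets.
  The insurer does not carry Stage III.3.
The policyholder prevails on this issue.
Per-issue: Issue I → insurer; Issue II → insurer; Issue III → policyholder. The policyholder must prevail on a majority of issues; overall, the insurer prevails.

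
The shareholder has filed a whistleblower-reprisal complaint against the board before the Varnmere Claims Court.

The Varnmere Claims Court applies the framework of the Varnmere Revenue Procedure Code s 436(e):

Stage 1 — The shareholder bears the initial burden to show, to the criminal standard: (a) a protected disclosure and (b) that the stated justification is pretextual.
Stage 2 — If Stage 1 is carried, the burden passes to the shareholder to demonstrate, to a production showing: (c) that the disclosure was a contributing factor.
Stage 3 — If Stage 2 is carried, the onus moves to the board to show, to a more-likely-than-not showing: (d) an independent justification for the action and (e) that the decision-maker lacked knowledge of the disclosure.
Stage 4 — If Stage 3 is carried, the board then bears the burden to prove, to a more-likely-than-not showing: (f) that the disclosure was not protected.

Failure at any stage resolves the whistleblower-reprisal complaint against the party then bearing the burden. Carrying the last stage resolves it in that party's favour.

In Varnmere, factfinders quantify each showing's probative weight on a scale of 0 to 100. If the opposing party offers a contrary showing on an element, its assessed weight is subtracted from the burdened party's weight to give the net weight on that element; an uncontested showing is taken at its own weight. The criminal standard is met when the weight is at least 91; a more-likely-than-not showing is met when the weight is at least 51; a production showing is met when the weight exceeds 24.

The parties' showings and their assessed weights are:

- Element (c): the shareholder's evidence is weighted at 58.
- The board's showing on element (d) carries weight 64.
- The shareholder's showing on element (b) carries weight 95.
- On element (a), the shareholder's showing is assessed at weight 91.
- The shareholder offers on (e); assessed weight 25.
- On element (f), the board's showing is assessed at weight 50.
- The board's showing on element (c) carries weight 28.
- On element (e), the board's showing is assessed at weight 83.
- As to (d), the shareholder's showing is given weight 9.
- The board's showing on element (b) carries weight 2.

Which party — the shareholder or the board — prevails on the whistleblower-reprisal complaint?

Stage 1 (shareholder, the criminal standard, weight is at least 91): (a) 91 ≥ 91 — meets; (b) net 95−2=93 ≥ 91 — meets.
  Stage 1 is satisfied; the shareholder continues to bear the burden.
Stage 2 (shareholder, a production showing, weight exceeds 24): (c) net 58−28=30 > 24 — meets.
  The shareholder carries Stage 2; the board now bears the burden.
Stage 3 (board, a more-likely-than-not showing, weight is at least 51): (d) net 64−9=55 ≥ 51 — meets; (e) net 83−25=58 ≥ 51 — meets.
  All elements met. The board retains the burden for Stage 4.
Stage 4 (board, a more-likely-than-not showing, weight is at least 51): (f) 50 < 51 — fails.
  Stage 4 not carried; the board fails its burden.
The shareholder prevails.

shareholder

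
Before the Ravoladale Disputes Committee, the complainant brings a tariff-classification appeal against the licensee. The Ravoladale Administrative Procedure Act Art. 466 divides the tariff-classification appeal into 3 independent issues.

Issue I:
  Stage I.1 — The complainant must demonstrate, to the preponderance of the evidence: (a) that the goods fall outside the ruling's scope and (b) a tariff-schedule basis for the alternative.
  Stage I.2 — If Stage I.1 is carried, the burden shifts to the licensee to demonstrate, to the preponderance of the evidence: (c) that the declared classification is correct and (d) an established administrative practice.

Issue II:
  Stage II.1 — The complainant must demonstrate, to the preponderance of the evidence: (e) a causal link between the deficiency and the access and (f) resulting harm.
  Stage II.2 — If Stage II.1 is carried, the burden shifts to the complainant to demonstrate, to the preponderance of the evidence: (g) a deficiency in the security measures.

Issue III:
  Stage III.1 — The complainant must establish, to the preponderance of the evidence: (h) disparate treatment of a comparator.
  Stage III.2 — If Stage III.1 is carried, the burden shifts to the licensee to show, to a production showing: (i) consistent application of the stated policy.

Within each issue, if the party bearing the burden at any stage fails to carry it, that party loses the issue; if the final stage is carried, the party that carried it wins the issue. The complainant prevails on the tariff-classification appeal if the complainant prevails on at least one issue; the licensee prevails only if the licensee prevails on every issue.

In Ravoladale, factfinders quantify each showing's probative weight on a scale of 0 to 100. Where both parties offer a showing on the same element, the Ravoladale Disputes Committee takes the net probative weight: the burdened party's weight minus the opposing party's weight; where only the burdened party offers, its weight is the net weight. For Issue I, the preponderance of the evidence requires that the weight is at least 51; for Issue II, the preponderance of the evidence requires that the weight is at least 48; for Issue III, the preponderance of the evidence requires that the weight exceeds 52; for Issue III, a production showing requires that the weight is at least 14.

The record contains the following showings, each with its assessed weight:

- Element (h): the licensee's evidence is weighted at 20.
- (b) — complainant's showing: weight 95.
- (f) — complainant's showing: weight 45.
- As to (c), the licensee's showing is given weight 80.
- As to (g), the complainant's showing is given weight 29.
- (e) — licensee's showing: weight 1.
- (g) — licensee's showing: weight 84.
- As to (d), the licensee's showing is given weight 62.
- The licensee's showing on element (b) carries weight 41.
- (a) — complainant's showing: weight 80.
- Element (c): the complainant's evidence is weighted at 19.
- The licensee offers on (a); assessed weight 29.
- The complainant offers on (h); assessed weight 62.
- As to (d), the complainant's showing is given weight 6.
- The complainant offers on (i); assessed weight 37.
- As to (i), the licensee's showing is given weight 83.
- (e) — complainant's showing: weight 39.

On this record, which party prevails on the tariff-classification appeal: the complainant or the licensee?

licensee

— Issue I —
Stage I.1 — burden on complainant; standard: the preponderance of the evidence (weight is at least 51).
    (a): 80 − 29 = 51 ≥ 51 [met]
    (b): 95 − 41 = 54 ≥ 51 [met]
  Stage I.1 is satisfied; the onus moves to the licensee.
Stage I.2 — burden on licensee; standard: the preponderance of the evidence (weight is at least 51).
    (c): 80 − 19 = 61 ≥ 51 [met]
    (d): 62 − 6 = 56 ≥ 51 [met]
  Stage I.2 carried; the final stage is satisfied.
With every stage satisfied, the licensee prevails on this issue.
— Issue II —
Stage II.1 (complainant, the preponderance of the evidence, weight is at least 48): (e) net 39−1=38 < 48 — fails; (f) 45 < 48 — fails.
  Stage II.1 not carried; the complainant fails its burden.
The licensee prevails on this issue.
— Issue III —
Stage III.1 — burden on complainant; standard: the preponderance of the evidence (weight exceeds 52).
    (h): 62 − 20 = 42 ≤ 52 [not met]
  Not every element is met, so the complainant fails to carry Stage III.1.
The licensee prevails on this issue.
Per-issue: Issue I → licensee; Issue II → licensee; Issue III → licensee. The complainant must prevail on at least one issue; overall, the licensee prevails.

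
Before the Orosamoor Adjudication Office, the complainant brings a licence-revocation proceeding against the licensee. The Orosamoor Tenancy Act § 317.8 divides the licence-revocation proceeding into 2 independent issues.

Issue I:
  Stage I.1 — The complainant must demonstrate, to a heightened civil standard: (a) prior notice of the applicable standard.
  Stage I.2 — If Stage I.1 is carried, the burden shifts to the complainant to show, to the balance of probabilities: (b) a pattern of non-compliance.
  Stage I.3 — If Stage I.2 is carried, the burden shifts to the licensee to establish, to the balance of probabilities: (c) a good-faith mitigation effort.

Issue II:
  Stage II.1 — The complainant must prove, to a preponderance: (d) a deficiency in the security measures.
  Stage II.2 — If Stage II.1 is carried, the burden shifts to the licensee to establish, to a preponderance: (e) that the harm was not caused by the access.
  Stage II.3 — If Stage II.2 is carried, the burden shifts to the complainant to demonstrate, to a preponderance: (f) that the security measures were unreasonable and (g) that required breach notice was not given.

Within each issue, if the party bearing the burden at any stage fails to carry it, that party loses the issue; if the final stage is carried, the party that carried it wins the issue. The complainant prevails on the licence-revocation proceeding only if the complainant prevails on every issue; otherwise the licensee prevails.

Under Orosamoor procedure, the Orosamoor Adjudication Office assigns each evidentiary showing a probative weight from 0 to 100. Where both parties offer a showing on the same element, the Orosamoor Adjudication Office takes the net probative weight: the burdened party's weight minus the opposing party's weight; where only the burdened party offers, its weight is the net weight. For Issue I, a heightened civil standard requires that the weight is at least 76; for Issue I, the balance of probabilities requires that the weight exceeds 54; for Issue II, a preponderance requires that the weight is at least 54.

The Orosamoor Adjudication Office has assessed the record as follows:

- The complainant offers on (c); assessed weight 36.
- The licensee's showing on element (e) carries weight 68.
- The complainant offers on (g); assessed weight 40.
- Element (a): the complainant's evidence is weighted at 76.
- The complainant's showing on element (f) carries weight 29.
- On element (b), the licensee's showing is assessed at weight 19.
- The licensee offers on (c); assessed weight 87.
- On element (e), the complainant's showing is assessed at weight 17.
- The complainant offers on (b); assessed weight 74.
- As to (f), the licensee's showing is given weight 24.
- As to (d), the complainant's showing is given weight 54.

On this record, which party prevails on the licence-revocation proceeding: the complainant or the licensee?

— Issue I —
At Stage I.1 the complainant must meet a heightened civil standard (weight is at least 76): on (a) the weight is 76, ≥ 76, so (a) meets the standard.
  Stage I.1 is satisfied; the complainant continues to bear the burden.
At Stage I.2 the complainant must meet the balance of probabilities (weight exceeds 54): on (b) the weight is 74 less the opposing 19 gives net 55, which does exceed 54, so (b) meets the standard.
  Stage I.2 carried; the burden shifts to the licensee.
At Stage I.3 the licensee must meet the balance of probabilities (weight exceeds 54): on (c) the weight is 87 less the opposing 36 gives net 51, ≤ 54, so (c) does not meet the standard.
  The licensee does not carry Stage I.3.
The analysis ends at Stage I.3; the complainant prevails on this issue.
— Issue II —
Stage II.1 — burden on complainant; standard: a preponderance (weight is at least 54).
    (d): 54 ≥ 54 [met]
  All elements met. The burden passes to the licensee.
Stage II.2 — burden on licensee; standard: a preponderance (weight is at least 54).
    (e): 68 − 17 = 51 < 54 [not met]
  Not every element is met, so the licensee fails to carry Stage II.2.
The analysis ends at Stage II.2; the complainant prevails on this issue.
Per-issue: Issue I → complainant; Issue II → complainant. The complainant must prevail on every issue; overall, the complainant prevails.

complainant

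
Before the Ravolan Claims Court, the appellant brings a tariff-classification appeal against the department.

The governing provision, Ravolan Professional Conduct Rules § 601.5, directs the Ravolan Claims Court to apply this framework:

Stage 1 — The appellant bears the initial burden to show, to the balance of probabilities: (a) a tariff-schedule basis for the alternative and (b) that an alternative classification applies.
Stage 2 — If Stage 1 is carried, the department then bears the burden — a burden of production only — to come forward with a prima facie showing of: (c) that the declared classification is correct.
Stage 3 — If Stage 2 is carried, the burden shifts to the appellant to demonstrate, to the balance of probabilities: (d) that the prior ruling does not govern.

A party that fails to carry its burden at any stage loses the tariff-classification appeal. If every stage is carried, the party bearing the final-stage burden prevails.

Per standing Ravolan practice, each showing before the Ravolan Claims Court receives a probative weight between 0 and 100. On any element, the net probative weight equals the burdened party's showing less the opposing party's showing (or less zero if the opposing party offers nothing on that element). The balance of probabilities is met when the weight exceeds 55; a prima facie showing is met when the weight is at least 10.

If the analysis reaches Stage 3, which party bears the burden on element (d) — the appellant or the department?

Stage 3's rule assigns the burden to the appellant (to the balance of probabilities).

appellant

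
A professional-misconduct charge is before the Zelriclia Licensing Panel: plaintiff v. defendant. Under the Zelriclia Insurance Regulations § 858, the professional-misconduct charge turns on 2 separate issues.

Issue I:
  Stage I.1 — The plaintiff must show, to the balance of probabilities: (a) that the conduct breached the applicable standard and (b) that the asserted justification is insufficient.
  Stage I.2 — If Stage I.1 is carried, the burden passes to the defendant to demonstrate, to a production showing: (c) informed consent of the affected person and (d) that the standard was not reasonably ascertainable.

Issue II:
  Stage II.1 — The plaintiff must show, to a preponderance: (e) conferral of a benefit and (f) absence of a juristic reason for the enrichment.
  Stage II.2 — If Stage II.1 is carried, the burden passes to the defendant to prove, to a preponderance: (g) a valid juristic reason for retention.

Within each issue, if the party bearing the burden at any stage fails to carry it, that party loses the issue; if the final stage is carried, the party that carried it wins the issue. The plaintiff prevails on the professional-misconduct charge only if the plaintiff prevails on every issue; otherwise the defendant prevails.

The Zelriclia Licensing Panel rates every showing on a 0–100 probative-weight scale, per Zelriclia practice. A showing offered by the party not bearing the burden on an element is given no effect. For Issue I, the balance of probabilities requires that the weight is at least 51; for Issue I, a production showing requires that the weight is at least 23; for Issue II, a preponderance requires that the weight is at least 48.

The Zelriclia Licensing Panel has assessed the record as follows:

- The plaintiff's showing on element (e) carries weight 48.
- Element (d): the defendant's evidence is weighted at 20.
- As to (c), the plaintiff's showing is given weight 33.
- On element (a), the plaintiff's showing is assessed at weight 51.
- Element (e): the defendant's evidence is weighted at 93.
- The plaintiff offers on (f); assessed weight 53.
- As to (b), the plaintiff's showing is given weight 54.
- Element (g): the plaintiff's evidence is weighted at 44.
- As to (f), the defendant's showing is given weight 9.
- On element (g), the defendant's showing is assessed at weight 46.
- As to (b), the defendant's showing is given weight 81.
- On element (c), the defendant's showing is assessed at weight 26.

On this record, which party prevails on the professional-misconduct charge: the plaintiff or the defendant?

— Issue I —
Stage I.1 — burden on plaintiff; standard: the balance of probabilities (weight is at least 51).
    (a): 51 ≥ 51 [met]
    (b): 54 (defendant's 81 disregarded) ≥ 51 [met]
  Stage I.1 carried; the burden shifts to the defendant.
Stage I.2 — burden on defendant; standard: a production showing (weight is at least 23).
    (c): 26 (plaintiff's 33 disregarded) ≥ 23 [met]
    (d): 20 < 23 [not met]
  Stage I.2 not carried; the defendant fails its burden.
The plaintiff prevails on this issue.
— Issue II —
At Stage II.1 the plaintiff must meet a preponderance (weight is at least 48): on (e) the weight is 48 (the defendant's 93 is given no effect), which does reach 48, so (e) meets the standard; on (f) the weight is 53 (the defendant's 9 is given no effect), which does reach 48, so (f) meets the standard.
  Stage II.1 is satisfied; the onus moves to the defendant.
At Stage II.2 the defendant must meet a preponderance (weight is at least 48): on (g) the weight is 46 (the plaintiff's 44 is given no effect), which does not reach 48, so (g) does not meet the standard.
  The defendant does not carry Stage II.2.
The plaintiff prevails on this issue.
Per-issue: Issue I → plaintiff; Issue II → plaintiff. The plaintiff must prevail on every issue; overall, the plaintiff prevails.

plaintiff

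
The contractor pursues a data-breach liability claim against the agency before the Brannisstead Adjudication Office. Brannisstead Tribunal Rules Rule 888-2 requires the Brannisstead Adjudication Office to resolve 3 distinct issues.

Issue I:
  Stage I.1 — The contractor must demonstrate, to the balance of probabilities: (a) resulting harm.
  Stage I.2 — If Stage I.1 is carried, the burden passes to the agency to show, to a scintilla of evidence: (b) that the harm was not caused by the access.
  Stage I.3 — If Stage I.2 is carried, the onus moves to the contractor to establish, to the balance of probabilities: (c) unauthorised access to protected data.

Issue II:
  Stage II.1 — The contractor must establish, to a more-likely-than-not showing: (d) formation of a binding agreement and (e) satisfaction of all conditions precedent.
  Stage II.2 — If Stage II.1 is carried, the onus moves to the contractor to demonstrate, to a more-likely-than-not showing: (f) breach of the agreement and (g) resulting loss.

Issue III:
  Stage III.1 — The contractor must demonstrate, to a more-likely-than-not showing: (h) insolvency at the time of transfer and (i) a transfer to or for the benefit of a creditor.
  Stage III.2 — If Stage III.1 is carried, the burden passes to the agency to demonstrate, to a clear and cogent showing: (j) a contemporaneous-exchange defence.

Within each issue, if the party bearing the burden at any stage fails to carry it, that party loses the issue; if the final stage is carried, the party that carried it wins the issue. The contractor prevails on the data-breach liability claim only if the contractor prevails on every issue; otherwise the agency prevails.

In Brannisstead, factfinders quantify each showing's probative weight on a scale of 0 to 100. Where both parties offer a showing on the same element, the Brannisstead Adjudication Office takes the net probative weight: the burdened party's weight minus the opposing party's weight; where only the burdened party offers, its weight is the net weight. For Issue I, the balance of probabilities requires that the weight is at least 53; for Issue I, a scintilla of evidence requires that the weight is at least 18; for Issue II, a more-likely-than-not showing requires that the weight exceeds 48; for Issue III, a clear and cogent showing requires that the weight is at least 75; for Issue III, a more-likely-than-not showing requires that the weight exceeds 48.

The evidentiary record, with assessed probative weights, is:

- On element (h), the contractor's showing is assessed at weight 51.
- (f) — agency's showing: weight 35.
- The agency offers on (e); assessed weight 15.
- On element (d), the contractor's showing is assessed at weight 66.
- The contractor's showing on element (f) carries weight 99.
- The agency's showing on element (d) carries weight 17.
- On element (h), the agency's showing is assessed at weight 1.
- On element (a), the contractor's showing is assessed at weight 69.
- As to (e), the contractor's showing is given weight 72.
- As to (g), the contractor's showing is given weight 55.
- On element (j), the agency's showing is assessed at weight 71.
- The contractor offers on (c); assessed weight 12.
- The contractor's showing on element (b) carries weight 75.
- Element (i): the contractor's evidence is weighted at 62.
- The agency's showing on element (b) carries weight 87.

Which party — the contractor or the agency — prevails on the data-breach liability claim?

contractor

— Issue I —
Stage I.1 — burden on contractor; standard: the balance of probabilities (weight is at least 53).
    (a): 69 ≥ 53 [met]
  Stage I.1 is satisfied; the onus moves to the agency.
Stage I.2 — burden on agency; standard: a scintilla of evidence (weight is at least 18).
    (b): 87 − 75 = 12 < 18 [not met]
  The agency does not carry Stage I.2.
So the contractor prevails on this issue.
— Issue II —
At Stage II.1 the contractor must meet a more-likely-than-not showing (weight exceeds 48): on (d) the weight is 66 less the opposing 17 gives net 49, > 48, so (d) meets the standard; on (e) the weight is 72 less the opposing 15 gives net 57, which does exceed 48, so (e) meets the standard.
  All elements met. The contractor retains the burden for Stage II.2.
At Stage II.2 the contractor must meet a more-likely-than-not showing (weight exceeds 48): on (f) the weight is 99 less the opposing 35 gives net 64, > 48, so (f) meets the standard; on (g) the weight is 55, which does exceed 48, so (g) meets the standard.
  All elements met at the final stage.
Every stage carried; the contractor prevails on this issue.
— Issue III —
Stage III.1 (contractor, a more-likely-than-not showing, weight exceeds 48): (h) net 51−1=50 > 48 — meets; (i) 62 > 48 — meets.
  Stage III.1 is satisfied; the onus moves to the agency.
Stage III.2 (agency, a clear and cogent showing, weight is at least 75): (j) 71 < 75 — fails.
  Stage III.2 not carried; the agency fails its burden.
The analysis ends at Stage III.2; the contractor prevails on this issue.
Per-issue: Issue I → contractor; Issue II → contractor; Issue III → contractor. The contractor must prevail on every issue; overall, the contractor prevails.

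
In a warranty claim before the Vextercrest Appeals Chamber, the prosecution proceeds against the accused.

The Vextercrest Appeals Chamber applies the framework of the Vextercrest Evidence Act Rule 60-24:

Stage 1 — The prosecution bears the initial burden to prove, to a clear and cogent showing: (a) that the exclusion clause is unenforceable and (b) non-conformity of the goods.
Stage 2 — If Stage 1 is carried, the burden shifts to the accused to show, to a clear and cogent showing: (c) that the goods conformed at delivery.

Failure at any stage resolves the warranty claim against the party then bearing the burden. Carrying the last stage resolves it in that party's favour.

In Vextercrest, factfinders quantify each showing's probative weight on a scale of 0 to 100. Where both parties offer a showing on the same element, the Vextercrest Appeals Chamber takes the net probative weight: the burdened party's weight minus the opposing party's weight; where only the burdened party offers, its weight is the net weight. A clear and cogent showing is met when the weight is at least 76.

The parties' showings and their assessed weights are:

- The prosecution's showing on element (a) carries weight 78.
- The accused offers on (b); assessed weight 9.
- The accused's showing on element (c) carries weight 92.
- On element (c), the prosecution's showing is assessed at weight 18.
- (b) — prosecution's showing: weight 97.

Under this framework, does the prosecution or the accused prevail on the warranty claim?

At Stage 1 the prosecution must meet a clear and cogent showing (weight is at least 76): on (a) the weight is 78, ≥ 76, so (a) meets the standard; on (b) the weight is 97 less the opposing 9 gives net 88, ≥ 76, so (b) meets the standard.
  The prosecution carries Stage 1; the accused now bears the burden.
At Stage 2 the accused must meet a clear and cogent showing (weight is at least 76): on (c) the weight is 92 less the opposing 18 gives net 74, < 76, so (c) does not meet the standard.
  The accused does not carry Stage 2.
So the prosecution prevails.

prosecution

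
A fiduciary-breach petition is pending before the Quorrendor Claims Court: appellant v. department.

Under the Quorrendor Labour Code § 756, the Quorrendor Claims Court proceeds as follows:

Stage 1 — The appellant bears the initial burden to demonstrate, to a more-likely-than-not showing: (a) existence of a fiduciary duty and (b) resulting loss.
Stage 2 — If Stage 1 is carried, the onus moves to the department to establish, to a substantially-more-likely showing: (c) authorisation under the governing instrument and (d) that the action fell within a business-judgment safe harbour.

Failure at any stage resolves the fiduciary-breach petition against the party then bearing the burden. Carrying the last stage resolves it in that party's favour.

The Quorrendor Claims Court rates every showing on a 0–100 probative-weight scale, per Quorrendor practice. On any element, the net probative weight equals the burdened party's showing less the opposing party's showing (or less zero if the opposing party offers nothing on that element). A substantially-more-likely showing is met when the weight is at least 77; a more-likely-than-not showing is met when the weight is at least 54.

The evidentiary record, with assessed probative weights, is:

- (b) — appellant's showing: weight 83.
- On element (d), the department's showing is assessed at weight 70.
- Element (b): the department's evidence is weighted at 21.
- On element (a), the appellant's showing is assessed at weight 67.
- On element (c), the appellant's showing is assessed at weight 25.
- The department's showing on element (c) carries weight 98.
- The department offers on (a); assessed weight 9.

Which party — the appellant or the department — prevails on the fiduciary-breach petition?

At Stage 1 the appellant must meet a more-likely-than-not showing (weight is at least 54): on (a) the weight is 67 less the opposing 9 gives net 58, which does reach 54, so (a) meets the standard; on (b) the weight is 83 less the opposing 21 gives net 62, which does reach 54, so (b) meets the standard.
  Stage 1 carried; the burden shifts to the department.
At Stage 2 the department must meet a substantially-more-likely showing (weight is at least 77): on (c) the weight is 98 less the opposing 25 gives net 73, which does not reach 77, so (c) does not meet the standard; on (d) the weight is 70, which does not reach 77, so (d) does not meet the standard.
  Stage 2 not carried; the department fails its burden.
So the appellant prevails.

appellant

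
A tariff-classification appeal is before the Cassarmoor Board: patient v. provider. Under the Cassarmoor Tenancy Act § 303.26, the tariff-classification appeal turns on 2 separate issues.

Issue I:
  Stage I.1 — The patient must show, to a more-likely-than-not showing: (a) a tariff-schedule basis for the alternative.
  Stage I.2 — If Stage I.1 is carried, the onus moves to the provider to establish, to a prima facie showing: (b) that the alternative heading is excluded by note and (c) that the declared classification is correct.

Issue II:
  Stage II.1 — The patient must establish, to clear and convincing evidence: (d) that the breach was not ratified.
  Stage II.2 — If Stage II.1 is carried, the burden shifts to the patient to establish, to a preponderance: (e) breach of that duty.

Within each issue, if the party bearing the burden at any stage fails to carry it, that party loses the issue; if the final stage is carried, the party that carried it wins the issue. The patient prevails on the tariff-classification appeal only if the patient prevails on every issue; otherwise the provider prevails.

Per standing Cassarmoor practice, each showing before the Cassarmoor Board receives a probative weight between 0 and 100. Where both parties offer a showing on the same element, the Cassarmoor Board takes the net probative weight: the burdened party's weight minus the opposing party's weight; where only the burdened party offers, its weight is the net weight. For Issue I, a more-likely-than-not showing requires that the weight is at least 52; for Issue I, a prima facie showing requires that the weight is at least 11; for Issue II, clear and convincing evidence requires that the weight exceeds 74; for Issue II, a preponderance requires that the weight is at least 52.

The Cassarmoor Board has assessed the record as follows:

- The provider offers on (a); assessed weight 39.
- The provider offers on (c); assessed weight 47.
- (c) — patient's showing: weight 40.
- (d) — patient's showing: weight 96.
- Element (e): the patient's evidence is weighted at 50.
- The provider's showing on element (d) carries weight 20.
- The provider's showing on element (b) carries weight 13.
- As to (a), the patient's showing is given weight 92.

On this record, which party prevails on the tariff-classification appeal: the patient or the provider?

— Issue I —
Stage I.1 — burden on patient; standard: a more-likely-than-not showing (weight is at least 52).
    (a): 92 − 39 = 53 ≥ 52 [met]
  All elements met. The burden passes to the provider.
Stage I.2 — burden on provider; standard: a prima facie showing (weight is at least 11).
    (b): 13 ≥ 11 [met]
    (c): 47 − 40 = 7 < 11 [not met]
  Stage I.2 not carried; the provider fails its burden.
The patient prevails on this issue.
— Issue II —
Stage II.1 (patient, clear and convincing evidence, weight exceeds 74): (d) net 96−20=76 > 74 — meets.
  Stage II.1 is satisfied; the patient continues to bear the burden.
Stage II.2 (patient, a preponderance, weight is at least 52): (e) 50 < 52 — fails.
  Stage II.2 not carried; the patient fails its burden.
The provider prevails on this issue.
Per-issue: Issue I → patient; Issue II → provider. The patient must prevail on every issue; overall, the provider prevails.

provider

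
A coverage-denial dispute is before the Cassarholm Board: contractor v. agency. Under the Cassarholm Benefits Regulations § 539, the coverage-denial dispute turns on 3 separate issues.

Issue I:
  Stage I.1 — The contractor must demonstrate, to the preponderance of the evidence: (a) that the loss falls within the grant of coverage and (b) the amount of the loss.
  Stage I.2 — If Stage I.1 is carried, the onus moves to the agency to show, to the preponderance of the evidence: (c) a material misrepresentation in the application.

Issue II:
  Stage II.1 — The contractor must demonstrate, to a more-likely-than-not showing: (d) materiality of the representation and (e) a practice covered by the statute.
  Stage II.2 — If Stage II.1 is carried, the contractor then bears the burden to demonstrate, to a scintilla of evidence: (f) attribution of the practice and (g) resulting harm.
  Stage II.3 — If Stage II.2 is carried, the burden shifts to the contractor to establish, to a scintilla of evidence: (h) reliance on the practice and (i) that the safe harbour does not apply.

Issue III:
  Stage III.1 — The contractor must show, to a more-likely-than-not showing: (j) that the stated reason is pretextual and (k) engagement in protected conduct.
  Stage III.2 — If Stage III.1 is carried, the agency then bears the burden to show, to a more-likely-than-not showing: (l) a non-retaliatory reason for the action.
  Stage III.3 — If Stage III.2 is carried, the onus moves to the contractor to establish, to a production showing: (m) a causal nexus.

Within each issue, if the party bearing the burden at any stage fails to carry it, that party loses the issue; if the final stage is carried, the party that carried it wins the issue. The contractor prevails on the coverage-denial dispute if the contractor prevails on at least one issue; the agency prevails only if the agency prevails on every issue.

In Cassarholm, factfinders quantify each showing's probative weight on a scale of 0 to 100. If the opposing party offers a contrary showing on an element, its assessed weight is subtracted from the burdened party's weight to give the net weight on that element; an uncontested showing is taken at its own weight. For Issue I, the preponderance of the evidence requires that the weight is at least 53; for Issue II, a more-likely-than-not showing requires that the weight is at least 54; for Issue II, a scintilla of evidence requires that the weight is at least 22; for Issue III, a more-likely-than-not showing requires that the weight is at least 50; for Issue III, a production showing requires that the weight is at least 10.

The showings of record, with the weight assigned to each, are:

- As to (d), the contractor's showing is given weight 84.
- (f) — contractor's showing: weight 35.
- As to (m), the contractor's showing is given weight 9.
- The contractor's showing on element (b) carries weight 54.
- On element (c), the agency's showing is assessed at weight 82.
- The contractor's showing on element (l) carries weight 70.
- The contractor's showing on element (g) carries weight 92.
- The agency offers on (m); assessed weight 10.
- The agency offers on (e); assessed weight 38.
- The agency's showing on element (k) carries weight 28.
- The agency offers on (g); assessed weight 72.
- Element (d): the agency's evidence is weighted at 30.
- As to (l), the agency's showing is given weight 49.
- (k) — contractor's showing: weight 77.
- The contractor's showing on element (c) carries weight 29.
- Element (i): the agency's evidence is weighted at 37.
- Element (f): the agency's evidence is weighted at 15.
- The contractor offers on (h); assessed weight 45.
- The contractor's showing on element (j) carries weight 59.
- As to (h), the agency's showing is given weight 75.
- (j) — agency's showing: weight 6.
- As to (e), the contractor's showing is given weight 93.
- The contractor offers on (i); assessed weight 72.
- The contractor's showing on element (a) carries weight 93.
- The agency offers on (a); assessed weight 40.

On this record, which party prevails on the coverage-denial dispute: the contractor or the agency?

agency

— Issue I —
At Stage I.1 the contractor must meet the preponderance of the evidence (weight is at least 53): on (a) the weight is 93 less the opposing 40 gives net 53, ≥ 53, so (a) meets the standard; on (b) the weight is 54, which does reach 53, so (b) meets the standard.
  All elements met. The burden passes to the agency.
At Stage I.2 the agency must meet the preponderance of the evidence (weight is at least 53): on (c) the weight is 82 less the opposing 29 gives net 53, which does reach 53, so (c) meets the standard.
  The agency carries the last stage.
With every stage satisfied, the agency prevails on this issue.
— Issue II —
Stage II.1 (contractor, a more-likely-than-not showing, weight is at least 54): (d) net 84−30=54 ≥ 54 — meets; (e) net 93−38=55 ≥ 54 — meets.
  Stage II.1 is satisfied; the contractor continues to bear the burden.
Stage II.2 (contractor, a scintilla of evidence, weight is at least 22): (f) net 35−15=20 < 22 — fails; (g) net 92−72=20 < 22 — fails.
  Stage II.2 not carried; the contractor fails its burden.
So the agency prevails on this issue.
— Issue III —
Stage III.1 — burden on contractor; standard: a more-likely-than-not showing (weight is at least 50).
    (j): 59 − 6 = 53 ≥ 50 [met]
    (k): 77 − 28 = 49 < 50 [not met]
  Not every element is met, so the contractor fails to carry Stage III.1.
The agency prevails on this issue.
Per-issue: Issue I → agency; Issue II → agency; Issue III → agency. The contractor must prevail on at least one issue; overall, the agency prevails.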